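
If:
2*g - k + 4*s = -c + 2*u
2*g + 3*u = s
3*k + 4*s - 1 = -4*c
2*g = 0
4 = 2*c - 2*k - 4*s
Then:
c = 25/28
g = 0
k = -5/14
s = -3/8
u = -1/8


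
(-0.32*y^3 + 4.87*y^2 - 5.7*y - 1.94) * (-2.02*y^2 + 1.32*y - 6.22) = 0.6464*y^5 - 10.2598*y^4 + 19.9328*y^3 - 33.8966*y^2 + 32.8932*y + 12.0668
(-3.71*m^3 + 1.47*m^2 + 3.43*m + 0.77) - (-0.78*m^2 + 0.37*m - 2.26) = -3.71*m^3 + 2.25*m^2 + 3.06*m + 3.03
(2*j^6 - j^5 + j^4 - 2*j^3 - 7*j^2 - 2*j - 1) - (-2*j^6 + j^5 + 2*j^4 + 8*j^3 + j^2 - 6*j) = 4*j^6 - 2*j^5 - j^4 - 10*j^3 - 8*j^2 + 4*j - 1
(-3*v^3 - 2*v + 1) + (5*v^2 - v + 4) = -3*v^3 + 5*v^2 - 3*v + 5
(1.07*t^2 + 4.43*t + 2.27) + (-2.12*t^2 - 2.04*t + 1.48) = -1.05*t^2 + 2.39*t + 3.75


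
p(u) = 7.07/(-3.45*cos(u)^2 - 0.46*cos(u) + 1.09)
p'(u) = 7.07*(-6.9*sin(u)*cos(u) - 0.46*sin(u))/(-3.45*cos(u)^2 - 0.46*cos(u) + 1.09)^2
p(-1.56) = 6.52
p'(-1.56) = 3.21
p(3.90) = -17.94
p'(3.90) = -142.38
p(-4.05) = 103.95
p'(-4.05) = 4559.57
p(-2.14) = 21.06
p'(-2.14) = -172.14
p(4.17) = 17.32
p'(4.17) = -112.71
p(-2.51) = -8.99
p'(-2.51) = -34.52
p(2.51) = -8.99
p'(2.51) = 34.52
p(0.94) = -18.54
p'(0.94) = -177.80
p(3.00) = -3.85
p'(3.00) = 1.89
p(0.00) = -2.51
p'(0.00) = 0.00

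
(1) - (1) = 0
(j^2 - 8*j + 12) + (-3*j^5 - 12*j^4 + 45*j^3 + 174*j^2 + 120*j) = -3*j^5 - 12*j^4 + 45*j^3 + 175*j^2 + 112*j + 12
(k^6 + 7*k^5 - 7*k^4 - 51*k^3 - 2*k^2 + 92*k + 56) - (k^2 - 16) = k^6 + 7*k^5 - 7*k^4 - 51*k^3 - 3*k^2 + 92*k + 72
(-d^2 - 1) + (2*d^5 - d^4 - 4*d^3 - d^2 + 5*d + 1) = 2*d^5 - d^4 - 4*d^3 - 2*d^2 + 5*d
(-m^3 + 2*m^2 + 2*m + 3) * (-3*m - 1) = 3*m^4 - 5*m^3 - 8*m^2 - 11*m - 3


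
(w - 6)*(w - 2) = w^2 - 8*w + 12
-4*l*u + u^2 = u*(-4*l + u)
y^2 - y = y*(y - 1)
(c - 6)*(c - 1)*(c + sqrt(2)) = c^3 - 7*c^2 + sqrt(2)*c^2 - 7*sqrt(2)*c + 6*c + 6*sqrt(2)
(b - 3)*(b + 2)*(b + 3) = b^3 + 2*b^2 - 9*b - 18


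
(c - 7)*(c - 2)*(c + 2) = c^3 - 7*c^2 - 4*c + 28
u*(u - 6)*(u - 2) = u^3 - 8*u^2 + 12*u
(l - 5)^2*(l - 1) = l^3 - 11*l^2 + 35*l - 25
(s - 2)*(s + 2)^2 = s^3 + 2*s^2 - 4*s - 8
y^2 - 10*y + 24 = (y - 6)*(y - 4)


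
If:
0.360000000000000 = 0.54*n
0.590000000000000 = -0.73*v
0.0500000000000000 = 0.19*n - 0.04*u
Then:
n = 0.67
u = 1.92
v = -0.81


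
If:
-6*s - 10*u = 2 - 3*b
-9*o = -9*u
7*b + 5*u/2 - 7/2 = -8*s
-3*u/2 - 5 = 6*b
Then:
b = -539/978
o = -184/163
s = 2489/1956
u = -184/163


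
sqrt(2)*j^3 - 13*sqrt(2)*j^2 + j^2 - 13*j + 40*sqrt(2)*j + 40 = (j - 8)*(j - 5)*(sqrt(2)*j + 1)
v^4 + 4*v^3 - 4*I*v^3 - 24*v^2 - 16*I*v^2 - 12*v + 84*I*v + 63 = (v - 3)*(v + 7)*(v - 3*I)*(v - I)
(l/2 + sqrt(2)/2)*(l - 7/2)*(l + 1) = l^3/2 - 5*l^2/4 + sqrt(2)*l^2/2 - 5*sqrt(2)*l/4 - 7*l/4 - 7*sqrt(2)/4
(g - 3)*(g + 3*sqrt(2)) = g^2 - 3*g + 3*sqrt(2)*g - 9*sqrt(2)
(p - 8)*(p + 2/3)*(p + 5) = p^3 - 7*p^2/3 - 42*p - 80/3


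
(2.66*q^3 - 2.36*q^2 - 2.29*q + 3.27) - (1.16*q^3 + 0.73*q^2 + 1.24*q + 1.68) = 1.5*q^3 - 3.09*q^2 - 3.53*q + 1.59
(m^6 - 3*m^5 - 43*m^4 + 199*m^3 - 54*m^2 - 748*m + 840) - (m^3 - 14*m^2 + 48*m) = m^6 - 3*m^5 - 43*m^4 + 198*m^3 - 40*m^2 - 796*m + 840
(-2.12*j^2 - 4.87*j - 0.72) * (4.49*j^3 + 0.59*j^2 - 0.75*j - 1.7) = -9.5188*j^5 - 23.1171*j^4 - 4.5161*j^3 + 6.8317*j^2 + 8.819*j + 1.224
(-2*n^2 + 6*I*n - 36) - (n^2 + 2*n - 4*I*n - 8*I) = -3*n^2 - 2*n + 10*I*n - 36 + 8*I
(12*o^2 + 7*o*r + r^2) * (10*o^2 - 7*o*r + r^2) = 120*o^4 - 14*o^3*r - 27*o^2*r^2 + r^4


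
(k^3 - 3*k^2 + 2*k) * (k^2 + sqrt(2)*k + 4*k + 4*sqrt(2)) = k^5 + k^4 + sqrt(2)*k^4 - 10*k^3 + sqrt(2)*k^3 - 10*sqrt(2)*k^2 + 8*k^2 + 8*sqrt(2)*k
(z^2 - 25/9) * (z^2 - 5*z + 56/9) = z^4 - 5*z^3 + 31*z^2/9 + 125*z/9 - 1400/81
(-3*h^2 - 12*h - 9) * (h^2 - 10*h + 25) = -3*h^4 + 18*h^3 + 36*h^2 - 210*h - 225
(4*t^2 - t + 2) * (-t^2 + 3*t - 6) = -4*t^4 + 13*t^3 - 29*t^2 + 12*t - 12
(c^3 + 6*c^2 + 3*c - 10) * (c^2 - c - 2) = c^5 + 5*c^4 - 5*c^3 - 25*c^2 + 4*c + 20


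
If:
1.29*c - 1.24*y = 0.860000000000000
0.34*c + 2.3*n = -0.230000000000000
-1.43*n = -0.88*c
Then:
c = -0.13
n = -0.08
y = -0.83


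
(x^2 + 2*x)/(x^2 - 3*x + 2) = x*(x + 2)/(x^2 - 3*x + 2)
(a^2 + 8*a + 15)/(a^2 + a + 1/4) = 4*(a^2 + 8*a + 15)/(4*a^2 + 4*a + 1)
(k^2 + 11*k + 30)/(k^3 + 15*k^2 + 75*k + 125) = (k + 6)/(k^2 + 10*k + 25)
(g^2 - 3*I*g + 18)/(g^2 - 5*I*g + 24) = (g - 6*I)/(g - 8*I)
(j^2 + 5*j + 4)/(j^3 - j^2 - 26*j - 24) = 1/(j - 6)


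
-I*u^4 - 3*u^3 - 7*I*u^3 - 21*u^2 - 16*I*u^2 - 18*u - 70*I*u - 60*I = (u + 6)*(u - 5*I)*(u + 2*I)*(-I*u - I)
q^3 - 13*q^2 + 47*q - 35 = (q - 7)*(q - 5)*(q - 1)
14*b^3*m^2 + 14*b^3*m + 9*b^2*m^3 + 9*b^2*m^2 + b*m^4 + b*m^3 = m*(2*b + m)*(7*b + m)*(b*m + b)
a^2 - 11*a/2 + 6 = (a - 4)*(a - 3/2)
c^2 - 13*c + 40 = (c - 8)*(c - 5)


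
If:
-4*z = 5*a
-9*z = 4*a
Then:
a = 0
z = 0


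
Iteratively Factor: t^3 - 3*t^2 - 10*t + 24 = (t - 2)*(t^2 - t - 12) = (t - 4)*(t - 2)*(t + 3)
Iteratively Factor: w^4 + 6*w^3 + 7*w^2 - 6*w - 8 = (w + 4)*(w^3 + 2*w^2 - w - 2) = (w + 2)*(w + 4)*(w^2 - 1) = (w - 1)*(w + 2)*(w + 4)*(w + 1)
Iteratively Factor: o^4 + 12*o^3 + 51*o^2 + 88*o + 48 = (o + 4)*(o^3 + 8*o^2 + 19*o + 12) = (o + 4)^2*(o^2 + 4*o + 3) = (o + 1)*(o + 4)^2*(o + 3)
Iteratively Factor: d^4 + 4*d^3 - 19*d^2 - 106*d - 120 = (d - 5)*(d^3 + 9*d^2 + 26*d + 24) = (d - 5)*(d + 4)*(d^2 + 5*d + 6) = (d - 5)*(d + 2)*(d + 4)*(d + 3)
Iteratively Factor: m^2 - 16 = (m - 4)*(m + 4)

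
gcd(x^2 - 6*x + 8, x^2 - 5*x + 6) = x - 2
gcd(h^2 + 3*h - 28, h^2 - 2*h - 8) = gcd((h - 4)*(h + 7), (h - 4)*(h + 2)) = h - 4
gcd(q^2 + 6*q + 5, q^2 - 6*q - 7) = q + 1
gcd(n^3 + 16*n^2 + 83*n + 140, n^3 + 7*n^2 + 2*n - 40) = n^2 + 9*n + 20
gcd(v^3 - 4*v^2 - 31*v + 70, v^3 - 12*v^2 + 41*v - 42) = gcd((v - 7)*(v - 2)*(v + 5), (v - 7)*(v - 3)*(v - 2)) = v^2 - 9*v + 14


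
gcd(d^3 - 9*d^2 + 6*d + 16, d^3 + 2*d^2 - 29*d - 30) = d + 1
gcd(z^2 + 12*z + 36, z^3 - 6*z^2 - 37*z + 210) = z + 6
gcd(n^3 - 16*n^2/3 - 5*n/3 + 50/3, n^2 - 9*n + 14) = n - 2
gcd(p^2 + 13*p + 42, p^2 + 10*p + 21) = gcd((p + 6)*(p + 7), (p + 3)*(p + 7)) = p + 7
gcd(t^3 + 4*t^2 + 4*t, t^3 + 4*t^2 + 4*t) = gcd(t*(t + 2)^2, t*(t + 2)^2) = t^3 + 4*t^2 + 4*t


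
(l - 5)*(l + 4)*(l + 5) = l^3 + 4*l^2 - 25*l - 100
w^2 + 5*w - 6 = (w - 1)*(w + 6)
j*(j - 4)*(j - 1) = j^3 - 5*j^2 + 4*j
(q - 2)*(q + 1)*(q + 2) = q^3 + q^2 - 4*q - 4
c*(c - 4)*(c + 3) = c^3 - c^2 - 12*c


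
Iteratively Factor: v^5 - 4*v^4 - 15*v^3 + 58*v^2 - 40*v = (v)*(v^4 - 4*v^3 - 15*v^2 + 58*v - 40) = v*(v - 5)*(v^3 + v^2 - 10*v + 8) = v*(v - 5)*(v - 1)*(v^2 + 2*v - 8) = v*(v - 5)*(v - 2)*(v - 1)*(v + 4)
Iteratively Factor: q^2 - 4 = (q - 2)*(q + 2)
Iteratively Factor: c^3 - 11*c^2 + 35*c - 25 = (c - 5)*(c^2 - 6*c + 5) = (c - 5)^2*(c - 1)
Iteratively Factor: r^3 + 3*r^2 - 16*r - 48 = (r + 3)*(r^2 - 16) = (r + 3)*(r + 4)*(r - 4)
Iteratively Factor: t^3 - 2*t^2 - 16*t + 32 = (t + 4)*(t^2 - 6*t + 8) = (t - 4)*(t + 4)*(t - 2)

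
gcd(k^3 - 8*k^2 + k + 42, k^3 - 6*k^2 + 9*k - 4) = 1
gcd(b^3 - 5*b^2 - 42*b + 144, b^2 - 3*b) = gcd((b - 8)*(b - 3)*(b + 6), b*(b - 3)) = b - 3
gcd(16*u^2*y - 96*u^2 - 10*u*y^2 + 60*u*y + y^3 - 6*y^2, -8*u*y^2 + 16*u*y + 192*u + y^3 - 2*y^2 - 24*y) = -8*u*y + 48*u + y^2 - 6*y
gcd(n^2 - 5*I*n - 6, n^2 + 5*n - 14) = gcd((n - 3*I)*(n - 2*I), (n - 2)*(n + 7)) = 1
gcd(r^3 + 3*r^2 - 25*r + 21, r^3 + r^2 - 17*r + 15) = r^2 - 4*r + 3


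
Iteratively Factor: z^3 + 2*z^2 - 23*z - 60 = (z + 3)*(z^2 - z - 20) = (z + 3)*(z + 4)*(z - 5)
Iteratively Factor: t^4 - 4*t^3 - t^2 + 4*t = (t)*(t^3 - 4*t^2 - t + 4) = t*(t - 1)*(t^2 - 3*t - 4) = t*(t - 4)*(t - 1)*(t + 1)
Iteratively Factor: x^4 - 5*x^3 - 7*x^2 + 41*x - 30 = (x - 5)*(x^3 - 7*x + 6) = (x - 5)*(x - 2)*(x^2 + 2*x - 3) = (x - 5)*(x - 2)*(x - 1)*(x + 3)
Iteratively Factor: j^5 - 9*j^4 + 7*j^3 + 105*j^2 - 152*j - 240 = (j + 1)*(j^4 - 10*j^3 + 17*j^2 + 88*j - 240) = (j - 4)*(j + 1)*(j^3 - 6*j^2 - 7*j + 60) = (j - 4)*(j + 1)*(j + 3)*(j^2 - 9*j + 20) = (j - 5)*(j - 4)*(j + 1)*(j + 3)*(j - 4)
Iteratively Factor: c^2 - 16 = (c - 4)*(c + 4)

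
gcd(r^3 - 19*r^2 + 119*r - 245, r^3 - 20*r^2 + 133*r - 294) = r^2 - 14*r + 49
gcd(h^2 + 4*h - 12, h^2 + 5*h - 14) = h - 2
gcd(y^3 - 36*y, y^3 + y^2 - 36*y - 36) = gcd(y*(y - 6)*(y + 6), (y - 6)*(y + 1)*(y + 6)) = y^2 - 36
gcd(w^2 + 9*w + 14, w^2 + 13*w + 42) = w + 7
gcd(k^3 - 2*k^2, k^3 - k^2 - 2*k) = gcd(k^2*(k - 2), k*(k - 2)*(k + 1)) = k^2 - 2*k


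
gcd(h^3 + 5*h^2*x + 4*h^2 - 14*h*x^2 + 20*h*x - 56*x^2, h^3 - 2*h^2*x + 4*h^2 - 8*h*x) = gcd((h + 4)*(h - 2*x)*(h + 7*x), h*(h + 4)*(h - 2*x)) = -h^2 + 2*h*x - 4*h + 8*x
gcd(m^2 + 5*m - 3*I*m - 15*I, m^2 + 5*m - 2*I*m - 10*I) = m + 5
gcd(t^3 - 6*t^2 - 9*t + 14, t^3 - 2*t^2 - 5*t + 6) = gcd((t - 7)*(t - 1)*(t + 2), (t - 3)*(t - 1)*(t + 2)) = t^2 + t - 2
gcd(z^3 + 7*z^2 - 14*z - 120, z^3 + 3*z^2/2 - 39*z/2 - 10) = z^2 + z - 20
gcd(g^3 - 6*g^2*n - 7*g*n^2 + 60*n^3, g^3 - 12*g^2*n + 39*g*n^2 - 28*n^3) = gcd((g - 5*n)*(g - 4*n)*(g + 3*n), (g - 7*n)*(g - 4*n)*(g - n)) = g - 4*n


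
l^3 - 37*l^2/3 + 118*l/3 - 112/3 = (l - 8)*(l - 7/3)*(l - 2)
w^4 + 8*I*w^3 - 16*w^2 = w^2*(w + 4*I)^2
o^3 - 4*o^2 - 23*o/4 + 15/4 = (o - 5)*(o - 1/2)*(o + 3/2)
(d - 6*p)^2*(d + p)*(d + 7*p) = d^4 - 4*d^3*p - 53*d^2*p^2 + 204*d*p^3 + 252*p^4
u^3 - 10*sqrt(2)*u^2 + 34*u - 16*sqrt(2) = (u - 8*sqrt(2))*(u - sqrt(2))^2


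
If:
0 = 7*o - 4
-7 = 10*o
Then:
No Solution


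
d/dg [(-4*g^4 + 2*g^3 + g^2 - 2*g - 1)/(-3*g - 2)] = (36*g^4 + 20*g^3 - 15*g^2 - 4*g + 1)/(9*g^2 + 12*g + 4)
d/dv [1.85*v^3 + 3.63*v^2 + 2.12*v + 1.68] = 5.55*v^2 + 7.26*v + 2.12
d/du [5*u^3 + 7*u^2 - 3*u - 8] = 15*u^2 + 14*u - 3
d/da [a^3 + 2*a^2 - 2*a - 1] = 3*a^2 + 4*a - 2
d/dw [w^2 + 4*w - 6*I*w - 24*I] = 2*w + 4 - 6*I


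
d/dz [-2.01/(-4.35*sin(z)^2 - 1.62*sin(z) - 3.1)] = -(17.487*sin(z) + 3.2562)*cos(z)/(4.35*sin(z)^2 + 1.62*sin(z) + 3.1)^2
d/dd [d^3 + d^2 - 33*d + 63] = 3*d^2 + 2*d - 33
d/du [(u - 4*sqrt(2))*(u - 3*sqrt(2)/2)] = 2*u - 11*sqrt(2)/2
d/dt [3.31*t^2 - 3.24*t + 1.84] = 6.62*t - 3.24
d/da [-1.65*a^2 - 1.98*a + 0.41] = -3.3*a - 1.98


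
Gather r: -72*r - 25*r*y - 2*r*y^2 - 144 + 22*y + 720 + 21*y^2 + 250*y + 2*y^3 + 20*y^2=r*(-2*y^2 - 25*y - 72) + 2*y^3 + 41*y^2 + 272*y + 576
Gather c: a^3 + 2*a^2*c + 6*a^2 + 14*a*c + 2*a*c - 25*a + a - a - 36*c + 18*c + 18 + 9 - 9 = a^3 + 6*a^2 - 25*a + c*(2*a^2 + 16*a - 18) + 18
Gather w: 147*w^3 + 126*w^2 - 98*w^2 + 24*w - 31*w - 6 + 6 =147*w^3 + 28*w^2 - 7*w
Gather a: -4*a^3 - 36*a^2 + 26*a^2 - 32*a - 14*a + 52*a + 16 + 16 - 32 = -4*a^3 - 10*a^2 + 6*a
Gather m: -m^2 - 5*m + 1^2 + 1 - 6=-m^2 - 5*m - 4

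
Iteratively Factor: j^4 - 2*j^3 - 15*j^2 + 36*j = (j)*(j^3 - 2*j^2 - 15*j + 36) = j*(j - 3)*(j^2 + j - 12) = j*(j - 3)*(j + 4)*(j - 3)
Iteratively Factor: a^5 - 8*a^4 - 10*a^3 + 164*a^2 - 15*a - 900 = (a - 4)*(a^4 - 4*a^3 - 26*a^2 + 60*a + 225) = (a - 5)*(a - 4)*(a^3 + a^2 - 21*a - 45) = (a - 5)*(a - 4)*(a + 3)*(a^2 - 2*a - 15) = (a - 5)*(a - 4)*(a + 3)^2*(a - 5)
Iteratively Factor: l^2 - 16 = (l - 4)*(l + 4)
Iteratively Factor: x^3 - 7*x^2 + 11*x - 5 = (x - 5)*(x^2 - 2*x + 1) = (x - 5)*(x - 1)*(x - 1)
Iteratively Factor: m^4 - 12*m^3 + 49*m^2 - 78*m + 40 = (m - 1)*(m^3 - 11*m^2 + 38*m - 40) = (m - 2)*(m - 1)*(m^2 - 9*m + 20) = (m - 5)*(m - 2)*(m - 1)*(m - 4)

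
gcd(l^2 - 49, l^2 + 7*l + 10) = 1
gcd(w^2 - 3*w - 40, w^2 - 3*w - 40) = w^2 - 3*w - 40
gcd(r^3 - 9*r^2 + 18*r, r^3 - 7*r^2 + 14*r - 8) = 1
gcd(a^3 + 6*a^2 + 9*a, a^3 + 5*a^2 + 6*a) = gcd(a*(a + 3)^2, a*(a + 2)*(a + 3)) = a^2 + 3*a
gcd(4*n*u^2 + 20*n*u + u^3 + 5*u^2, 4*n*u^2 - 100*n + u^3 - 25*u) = 4*n*u + 20*n + u^2 + 5*u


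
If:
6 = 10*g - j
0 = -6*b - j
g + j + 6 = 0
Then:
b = 1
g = 0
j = -6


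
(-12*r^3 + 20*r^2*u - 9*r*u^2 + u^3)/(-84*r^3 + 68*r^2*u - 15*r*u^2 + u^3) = (r - u)/(7*r - u)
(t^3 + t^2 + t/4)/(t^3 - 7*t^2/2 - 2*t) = (t + 1/2)/(t - 4)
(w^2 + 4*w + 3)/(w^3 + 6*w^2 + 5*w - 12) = (w + 1)/(w^2 + 3*w - 4)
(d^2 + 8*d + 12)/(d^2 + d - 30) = (d + 2)/(d - 5)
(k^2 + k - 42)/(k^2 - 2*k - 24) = (k + 7)/(k + 4)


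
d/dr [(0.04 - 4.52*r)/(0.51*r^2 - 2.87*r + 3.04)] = (2.3052*r^2 - 0.0408000000000008*r - 13.626)/(0.2601*r^4 - 2.9274*r^3 + 11.3377*r^2 - 17.4496*r + 9.2416)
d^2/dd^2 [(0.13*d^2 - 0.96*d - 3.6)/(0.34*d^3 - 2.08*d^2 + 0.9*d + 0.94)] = (0.030056*d^6 - 0.665856*d^5 - 1.159128*d^4 + 32.9206*d^3 - 94.852992*d^2 + 36.076608*d - 18.055384)/(0.039304*d^9 - 0.721344*d^8 + 4.725048*d^7 - 12.4918*d^6 + 8.518872*d^5 + 8.871888*d^4 - 8.927808*d^3 - 3.229464*d^2 + 2.38572*d + 0.830584)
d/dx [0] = 0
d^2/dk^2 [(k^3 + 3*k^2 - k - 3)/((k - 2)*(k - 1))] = 30/(k^3 - 6*k^2 + 12*k - 8)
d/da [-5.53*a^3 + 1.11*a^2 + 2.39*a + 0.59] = -16.59*a^2 + 2.22*a + 2.39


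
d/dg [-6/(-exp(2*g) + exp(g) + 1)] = (6 - 12*exp(g))*exp(g)/(-exp(2*g) + exp(g) + 1)^2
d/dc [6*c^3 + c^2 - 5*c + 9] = 18*c^2 + 2*c - 5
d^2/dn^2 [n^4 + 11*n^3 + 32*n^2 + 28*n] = 12*n^2 + 66*n + 64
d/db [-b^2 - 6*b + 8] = -2*b - 6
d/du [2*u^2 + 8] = 4*u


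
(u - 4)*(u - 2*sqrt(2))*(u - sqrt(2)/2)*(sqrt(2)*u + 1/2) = sqrt(2)*u^4 - 4*sqrt(2)*u^3 - 9*u^3/2 + 3*sqrt(2)*u^2/4 + 18*u^2 - 3*sqrt(2)*u + u - 4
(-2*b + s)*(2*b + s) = -4*b^2 + s^2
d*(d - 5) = d^2 - 5*d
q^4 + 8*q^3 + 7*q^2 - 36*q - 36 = (q - 2)*(q + 1)*(q + 3)*(q + 6)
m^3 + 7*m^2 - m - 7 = (m - 1)*(m + 1)*(m + 7)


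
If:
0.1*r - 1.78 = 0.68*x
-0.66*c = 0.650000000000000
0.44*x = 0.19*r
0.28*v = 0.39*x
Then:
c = -0.98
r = -9.19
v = -5.53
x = -3.97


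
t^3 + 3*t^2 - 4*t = t*(t - 1)*(t + 4)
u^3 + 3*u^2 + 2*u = u*(u + 1)*(u + 2)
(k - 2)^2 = k^2 - 4*k + 4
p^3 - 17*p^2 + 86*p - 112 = (p - 8)*(p - 7)*(p - 2)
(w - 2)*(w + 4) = w^2 + 2*w - 8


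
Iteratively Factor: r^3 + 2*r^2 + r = (r + 1)*(r^2 + r) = (r + 1)^2*(r)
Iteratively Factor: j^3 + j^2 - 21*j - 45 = (j + 3)*(j^2 - 2*j - 15) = (j - 5)*(j + 3)*(j + 3)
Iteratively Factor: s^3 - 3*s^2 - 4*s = (s - 4)*(s^2 + s) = (s - 4)*(s + 1)*(s)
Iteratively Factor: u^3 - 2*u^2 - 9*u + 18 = (u - 2)*(u^2 - 9) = (u - 3)*(u - 2)*(u + 3)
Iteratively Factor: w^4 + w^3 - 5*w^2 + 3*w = (w - 1)*(w^3 + 2*w^2 - 3*w) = (w - 1)^2*(w^2 + 3*w) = w*(w - 1)^2*(w + 3)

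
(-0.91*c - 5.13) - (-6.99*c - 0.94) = 6.08*c - 4.19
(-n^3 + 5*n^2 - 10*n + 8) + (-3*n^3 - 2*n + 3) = -4*n^3 + 5*n^2 - 12*n + 11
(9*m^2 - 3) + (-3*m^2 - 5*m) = 6*m^2 - 5*m - 3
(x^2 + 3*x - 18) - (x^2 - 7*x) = 10*x - 18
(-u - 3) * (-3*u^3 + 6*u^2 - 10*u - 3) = 3*u^4 + 3*u^3 - 8*u^2 + 33*u + 9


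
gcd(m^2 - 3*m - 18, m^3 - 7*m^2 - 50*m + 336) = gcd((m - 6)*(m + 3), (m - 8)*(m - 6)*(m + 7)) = m - 6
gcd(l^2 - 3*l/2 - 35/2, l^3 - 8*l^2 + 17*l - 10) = l - 5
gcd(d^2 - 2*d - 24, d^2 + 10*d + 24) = d + 4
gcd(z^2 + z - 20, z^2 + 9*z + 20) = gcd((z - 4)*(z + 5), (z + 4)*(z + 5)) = z + 5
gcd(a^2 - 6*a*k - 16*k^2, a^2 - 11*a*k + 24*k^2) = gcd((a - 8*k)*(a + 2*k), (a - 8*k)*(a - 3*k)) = a - 8*k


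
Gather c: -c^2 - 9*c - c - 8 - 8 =-c^2 - 10*c - 16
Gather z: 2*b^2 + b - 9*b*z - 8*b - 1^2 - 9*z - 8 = 2*b^2 - 7*b + z*(-9*b - 9) - 9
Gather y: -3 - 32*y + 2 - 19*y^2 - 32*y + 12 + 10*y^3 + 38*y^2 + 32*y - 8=10*y^3 + 19*y^2 - 32*y + 3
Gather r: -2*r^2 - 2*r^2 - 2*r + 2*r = -4*r^2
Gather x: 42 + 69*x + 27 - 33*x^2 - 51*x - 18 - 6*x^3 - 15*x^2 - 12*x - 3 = -6*x^3 - 48*x^2 + 6*x + 48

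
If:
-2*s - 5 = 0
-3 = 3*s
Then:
No Solution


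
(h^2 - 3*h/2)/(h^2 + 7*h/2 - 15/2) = h/(h + 5)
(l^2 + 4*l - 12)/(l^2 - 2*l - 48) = (l - 2)/(l - 8)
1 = 1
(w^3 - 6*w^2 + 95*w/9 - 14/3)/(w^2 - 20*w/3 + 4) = (w^2 - 16*w/3 + 7)/(w - 6)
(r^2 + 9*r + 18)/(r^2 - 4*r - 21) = (r + 6)/(r - 7)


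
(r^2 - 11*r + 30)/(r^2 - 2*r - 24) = (r - 5)/(r + 4)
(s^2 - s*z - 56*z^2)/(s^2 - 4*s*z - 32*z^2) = (s + 7*z)/(s + 4*z)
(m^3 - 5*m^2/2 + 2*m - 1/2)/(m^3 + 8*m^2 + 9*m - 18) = (2*m^2 - 3*m + 1)/(2*(m^2 + 9*m + 18))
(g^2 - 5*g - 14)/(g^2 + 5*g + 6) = (g - 7)/(g + 3)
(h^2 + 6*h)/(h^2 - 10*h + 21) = h*(h + 6)/(h^2 - 10*h + 21)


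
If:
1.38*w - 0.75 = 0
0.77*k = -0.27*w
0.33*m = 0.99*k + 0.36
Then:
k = -0.19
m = 0.52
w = 0.54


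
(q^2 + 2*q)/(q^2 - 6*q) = (q + 2)/(q - 6)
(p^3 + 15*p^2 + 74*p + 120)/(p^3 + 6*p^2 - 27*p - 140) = (p^2 + 11*p + 30)/(p^2 + 2*p - 35)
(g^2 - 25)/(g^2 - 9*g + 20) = (g + 5)/(g - 4)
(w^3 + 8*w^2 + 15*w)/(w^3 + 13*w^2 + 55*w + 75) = w/(w + 5)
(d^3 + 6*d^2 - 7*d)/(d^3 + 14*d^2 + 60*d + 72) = d*(d^2 + 6*d - 7)/(d^3 + 14*d^2 + 60*d + 72)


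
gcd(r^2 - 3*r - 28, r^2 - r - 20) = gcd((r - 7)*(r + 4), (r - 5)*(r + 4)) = r + 4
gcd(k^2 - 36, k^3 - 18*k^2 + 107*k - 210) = k - 6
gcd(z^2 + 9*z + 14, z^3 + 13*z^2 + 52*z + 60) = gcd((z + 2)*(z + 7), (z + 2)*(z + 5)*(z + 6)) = z + 2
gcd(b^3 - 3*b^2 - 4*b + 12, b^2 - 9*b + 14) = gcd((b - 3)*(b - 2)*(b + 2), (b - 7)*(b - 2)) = b - 2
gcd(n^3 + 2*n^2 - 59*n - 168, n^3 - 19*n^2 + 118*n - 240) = n - 8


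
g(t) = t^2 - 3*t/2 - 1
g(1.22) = -1.34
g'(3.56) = 5.62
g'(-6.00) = -13.50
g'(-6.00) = -13.50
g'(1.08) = 0.66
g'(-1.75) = -5.00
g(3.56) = 6.33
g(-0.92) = 1.23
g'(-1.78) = -5.06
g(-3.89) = 19.97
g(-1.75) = 4.69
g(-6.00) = 44.00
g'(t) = 2*t - 3/2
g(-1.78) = 4.84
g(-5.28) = 34.80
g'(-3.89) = -9.28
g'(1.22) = 0.94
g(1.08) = -1.45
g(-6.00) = 44.00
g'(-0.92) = -3.34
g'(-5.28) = -12.06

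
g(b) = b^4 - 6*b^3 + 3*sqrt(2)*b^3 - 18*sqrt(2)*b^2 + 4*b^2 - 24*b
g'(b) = 4*b^3 - 18*b^2 + 9*sqrt(2)*b^2 - 36*sqrt(2)*b + 8*b - 24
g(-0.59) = 7.17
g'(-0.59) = -1.34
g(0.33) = -10.31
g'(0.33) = -38.59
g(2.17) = -148.90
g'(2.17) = -101.07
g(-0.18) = 3.64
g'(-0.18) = -16.47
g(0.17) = -4.71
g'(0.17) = -31.43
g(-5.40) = 630.97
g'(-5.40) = -575.87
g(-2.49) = -7.70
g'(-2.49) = -11.59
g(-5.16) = 502.93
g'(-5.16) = -492.50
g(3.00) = -231.55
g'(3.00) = -92.18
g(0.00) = 0.00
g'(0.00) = -24.00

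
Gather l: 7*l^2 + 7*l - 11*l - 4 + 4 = 7*l^2 - 4*l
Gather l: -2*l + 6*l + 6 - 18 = 4*l - 12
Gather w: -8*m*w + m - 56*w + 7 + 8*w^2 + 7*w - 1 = m + 8*w^2 + w*(-8*m - 49) + 6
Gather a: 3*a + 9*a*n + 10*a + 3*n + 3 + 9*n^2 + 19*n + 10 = a*(9*n + 13) + 9*n^2 + 22*n + 13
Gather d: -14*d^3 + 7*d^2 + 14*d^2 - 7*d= -14*d^3 + 21*d^2 - 7*d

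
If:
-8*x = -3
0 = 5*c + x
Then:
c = -3/40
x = 3/8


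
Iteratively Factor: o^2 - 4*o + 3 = (o - 3)*(o - 1)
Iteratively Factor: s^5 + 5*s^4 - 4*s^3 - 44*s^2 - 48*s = (s)*(s^4 + 5*s^3 - 4*s^2 - 44*s - 48) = s*(s + 2)*(s^3 + 3*s^2 - 10*s - 24) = s*(s - 3)*(s + 2)*(s^2 + 6*s + 8) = s*(s - 3)*(s + 2)*(s + 4)*(s + 2)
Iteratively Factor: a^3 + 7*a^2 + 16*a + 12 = (a + 2)*(a^2 + 5*a + 6) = (a + 2)*(a + 3)*(a + 2)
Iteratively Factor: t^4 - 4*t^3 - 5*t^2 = (t + 1)*(t^3 - 5*t^2) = (t - 5)*(t + 1)*(t^2) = t*(t - 5)*(t + 1)*(t)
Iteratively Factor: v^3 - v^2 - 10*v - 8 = (v - 4)*(v^2 + 3*v + 2) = (v - 4)*(v + 2)*(v + 1)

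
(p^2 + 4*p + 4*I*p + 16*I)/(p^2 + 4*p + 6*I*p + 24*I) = (p + 4*I)/(p + 6*I)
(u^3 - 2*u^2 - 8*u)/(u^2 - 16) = u*(u + 2)/(u + 4)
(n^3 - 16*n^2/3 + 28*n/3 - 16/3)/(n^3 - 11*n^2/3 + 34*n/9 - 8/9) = 3*(n - 2)/(3*n - 1)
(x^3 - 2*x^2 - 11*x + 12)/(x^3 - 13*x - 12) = (x - 1)/(x + 1)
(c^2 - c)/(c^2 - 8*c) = (c - 1)/(c - 8)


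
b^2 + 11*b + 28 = (b + 4)*(b + 7)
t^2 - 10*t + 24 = (t - 6)*(t - 4)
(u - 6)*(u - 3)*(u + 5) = u^3 - 4*u^2 - 27*u + 90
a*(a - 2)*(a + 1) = a^3 - a^2 - 2*a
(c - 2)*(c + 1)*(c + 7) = c^3 + 6*c^2 - 9*c - 14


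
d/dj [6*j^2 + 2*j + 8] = 12*j + 2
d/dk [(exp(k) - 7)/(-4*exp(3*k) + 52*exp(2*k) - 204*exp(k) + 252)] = exp(k)/(2*(exp(3*k) - 9*exp(2*k) + 27*exp(k) - 27))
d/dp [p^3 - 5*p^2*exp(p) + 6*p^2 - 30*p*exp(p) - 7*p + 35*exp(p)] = -5*p^2*exp(p) + 3*p^2 - 40*p*exp(p) + 12*p + 5*exp(p) - 7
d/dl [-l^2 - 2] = -2*l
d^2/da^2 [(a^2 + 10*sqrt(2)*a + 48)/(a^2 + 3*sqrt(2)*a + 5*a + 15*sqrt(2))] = 2*(-5*a^3 + 7*sqrt(2)*a^3 - 45*sqrt(2)*a^2 + 144*a^2 - 180*a + 432*sqrt(2)*a - 180*sqrt(2) + 1014)/(a^6 + 9*sqrt(2)*a^5 + 15*a^5 + 129*a^4 + 135*sqrt(2)*a^4 + 935*a^3 + 729*sqrt(2)*a^3 + 1935*sqrt(2)*a^2 + 4050*a^2 + 4050*sqrt(2)*a + 6750*a + 6750*sqrt(2))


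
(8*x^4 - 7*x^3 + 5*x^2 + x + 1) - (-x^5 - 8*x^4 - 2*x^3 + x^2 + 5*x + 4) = x^5 + 16*x^4 - 5*x^3 + 4*x^2 - 4*x - 3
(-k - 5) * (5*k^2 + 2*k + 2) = -5*k^3 - 27*k^2 - 12*k - 10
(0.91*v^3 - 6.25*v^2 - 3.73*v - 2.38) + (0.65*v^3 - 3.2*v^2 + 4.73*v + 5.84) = 1.56*v^3 - 9.45*v^2 + 1.0*v + 3.46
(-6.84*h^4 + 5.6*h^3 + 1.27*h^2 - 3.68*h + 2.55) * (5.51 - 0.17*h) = 1.1628*h^5 - 38.6404*h^4 + 30.6401*h^3 + 7.6233*h^2 - 20.7103*h + 14.0505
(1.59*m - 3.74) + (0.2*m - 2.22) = 1.79*m - 5.96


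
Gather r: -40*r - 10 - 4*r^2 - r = -4*r^2 - 41*r - 10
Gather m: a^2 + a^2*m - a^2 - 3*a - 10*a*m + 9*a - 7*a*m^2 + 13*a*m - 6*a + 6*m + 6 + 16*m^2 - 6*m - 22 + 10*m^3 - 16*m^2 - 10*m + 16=-7*a*m^2 + 10*m^3 + m*(a^2 + 3*a - 10)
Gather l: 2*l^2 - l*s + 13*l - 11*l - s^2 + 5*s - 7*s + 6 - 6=2*l^2 + l*(2 - s) - s^2 - 2*s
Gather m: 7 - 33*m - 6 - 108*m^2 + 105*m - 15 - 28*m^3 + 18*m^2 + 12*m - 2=-28*m^3 - 90*m^2 + 84*m - 16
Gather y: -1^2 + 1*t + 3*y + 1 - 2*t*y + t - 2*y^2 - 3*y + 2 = -2*t*y + 2*t - 2*y^2 + 2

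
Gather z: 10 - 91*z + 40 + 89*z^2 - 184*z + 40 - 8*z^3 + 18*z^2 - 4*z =-8*z^3 + 107*z^2 - 279*z + 90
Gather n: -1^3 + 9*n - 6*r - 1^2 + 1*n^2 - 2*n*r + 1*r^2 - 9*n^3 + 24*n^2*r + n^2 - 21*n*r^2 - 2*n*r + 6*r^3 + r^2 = -9*n^3 + n^2*(24*r + 2) + n*(-21*r^2 - 4*r + 9) + 6*r^3 + 2*r^2 - 6*r - 2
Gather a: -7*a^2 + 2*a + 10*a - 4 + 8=-7*a^2 + 12*a + 4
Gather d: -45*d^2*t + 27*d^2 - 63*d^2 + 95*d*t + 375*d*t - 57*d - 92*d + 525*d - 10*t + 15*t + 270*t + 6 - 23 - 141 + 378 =d^2*(-45*t - 36) + d*(470*t + 376) + 275*t + 220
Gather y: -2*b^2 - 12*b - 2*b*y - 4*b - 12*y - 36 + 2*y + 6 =-2*b^2 - 16*b + y*(-2*b - 10) - 30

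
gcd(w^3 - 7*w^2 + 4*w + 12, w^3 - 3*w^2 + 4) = w^2 - w - 2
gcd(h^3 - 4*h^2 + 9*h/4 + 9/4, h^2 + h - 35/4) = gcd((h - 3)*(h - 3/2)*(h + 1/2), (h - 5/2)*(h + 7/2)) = 1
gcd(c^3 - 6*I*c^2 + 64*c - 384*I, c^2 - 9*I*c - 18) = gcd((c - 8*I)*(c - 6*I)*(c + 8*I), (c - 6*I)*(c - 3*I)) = c - 6*I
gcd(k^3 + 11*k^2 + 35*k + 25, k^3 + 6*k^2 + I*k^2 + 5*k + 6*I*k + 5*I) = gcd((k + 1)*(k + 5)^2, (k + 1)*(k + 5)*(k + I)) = k^2 + 6*k + 5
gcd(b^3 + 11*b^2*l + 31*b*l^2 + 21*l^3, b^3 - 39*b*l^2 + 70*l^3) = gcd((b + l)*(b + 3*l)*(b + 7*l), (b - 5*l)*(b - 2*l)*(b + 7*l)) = b + 7*l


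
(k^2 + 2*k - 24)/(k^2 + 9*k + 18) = (k - 4)/(k + 3)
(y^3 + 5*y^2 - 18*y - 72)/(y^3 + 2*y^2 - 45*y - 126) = (y - 4)/(y - 7)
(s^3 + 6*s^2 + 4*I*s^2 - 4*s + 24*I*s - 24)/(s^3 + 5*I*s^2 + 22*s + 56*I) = (s^2 + 2*s*(3 + I) + 12*I)/(s^2 + 3*I*s + 28)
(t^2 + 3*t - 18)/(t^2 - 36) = (t - 3)/(t - 6)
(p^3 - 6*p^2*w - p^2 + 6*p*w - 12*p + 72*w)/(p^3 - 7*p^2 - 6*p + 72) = (p - 6*w)/(p - 6)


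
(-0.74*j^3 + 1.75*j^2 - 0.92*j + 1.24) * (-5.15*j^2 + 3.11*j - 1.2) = 3.811*j^5 - 11.3139*j^4 + 11.0685*j^3 - 11.3472*j^2 + 4.9604*j - 1.488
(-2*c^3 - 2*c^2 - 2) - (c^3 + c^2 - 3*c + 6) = -3*c^3 - 3*c^2 + 3*c - 8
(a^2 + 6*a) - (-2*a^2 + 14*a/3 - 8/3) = 3*a^2 + 4*a/3 + 8/3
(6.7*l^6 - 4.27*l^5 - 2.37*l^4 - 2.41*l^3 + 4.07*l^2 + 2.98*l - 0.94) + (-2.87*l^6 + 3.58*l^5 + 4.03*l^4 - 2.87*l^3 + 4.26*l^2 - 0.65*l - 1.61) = 3.83*l^6 - 0.69*l^5 + 1.66*l^4 - 5.28*l^3 + 8.33*l^2 + 2.33*l - 2.55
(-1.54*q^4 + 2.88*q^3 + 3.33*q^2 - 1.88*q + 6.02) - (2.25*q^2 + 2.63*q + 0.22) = -1.54*q^4 + 2.88*q^3 + 1.08*q^2 - 4.51*q + 5.8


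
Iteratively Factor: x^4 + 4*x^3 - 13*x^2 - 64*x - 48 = (x + 4)*(x^3 - 13*x - 12) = (x + 1)*(x + 4)*(x^2 - x - 12) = (x + 1)*(x + 3)*(x + 4)*(x - 4)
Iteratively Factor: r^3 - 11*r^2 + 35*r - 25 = (r - 5)*(r^2 - 6*r + 5) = (r - 5)^2*(r - 1)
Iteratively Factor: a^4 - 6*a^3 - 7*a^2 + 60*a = (a - 4)*(a^3 - 2*a^2 - 15*a) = (a - 5)*(a - 4)*(a^2 + 3*a) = a*(a - 5)*(a - 4)*(a + 3)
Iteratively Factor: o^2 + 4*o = (o + 4)*(o)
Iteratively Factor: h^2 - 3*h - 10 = (h - 5)*(h + 2)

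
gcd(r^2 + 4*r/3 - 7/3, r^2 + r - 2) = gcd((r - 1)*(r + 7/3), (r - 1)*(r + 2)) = r - 1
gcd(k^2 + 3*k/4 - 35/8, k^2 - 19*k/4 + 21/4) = k - 7/4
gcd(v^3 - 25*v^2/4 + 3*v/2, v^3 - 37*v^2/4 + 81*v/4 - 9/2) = v^2 - 25*v/4 + 3/2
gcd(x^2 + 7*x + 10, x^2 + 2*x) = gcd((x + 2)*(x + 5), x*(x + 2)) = x + 2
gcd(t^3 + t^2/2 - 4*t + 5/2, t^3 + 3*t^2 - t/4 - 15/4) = t^2 + 3*t/2 - 5/2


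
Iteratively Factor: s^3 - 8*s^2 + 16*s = (s)*(s^2 - 8*s + 16) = s*(s - 4)*(s - 4)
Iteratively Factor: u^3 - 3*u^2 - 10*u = (u)*(u^2 - 3*u - 10) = u*(u - 5)*(u + 2)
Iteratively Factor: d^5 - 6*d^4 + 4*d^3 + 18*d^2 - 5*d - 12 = (d + 1)*(d^4 - 7*d^3 + 11*d^2 + 7*d - 12) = (d - 3)*(d + 1)*(d^3 - 4*d^2 - d + 4) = (d - 4)*(d - 3)*(d + 1)*(d^2 - 1) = (d - 4)*(d - 3)*(d + 1)^2*(d - 1)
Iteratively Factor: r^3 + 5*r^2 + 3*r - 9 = (r + 3)*(r^2 + 2*r - 3) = (r - 1)*(r + 3)*(r + 3)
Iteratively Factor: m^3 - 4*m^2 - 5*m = (m - 5)*(m^2 + m) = m*(m - 5)*(m + 1)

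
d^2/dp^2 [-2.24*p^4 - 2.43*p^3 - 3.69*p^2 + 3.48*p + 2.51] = -26.88*p^2 - 14.58*p - 7.38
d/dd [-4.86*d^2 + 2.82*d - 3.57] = 2.82 - 9.72*d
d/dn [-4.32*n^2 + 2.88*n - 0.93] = 2.88 - 8.64*n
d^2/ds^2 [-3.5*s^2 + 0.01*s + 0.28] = -7.00000000000000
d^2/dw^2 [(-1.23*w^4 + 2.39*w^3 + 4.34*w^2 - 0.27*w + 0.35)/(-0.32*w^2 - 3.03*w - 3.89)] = (0.251904*w^6 + 7.15564799999999*w^5 + 76.941666*w^4 + 202.499122*w^3 + 86.52807*w^2 - 221.04705*w - 143.266716)/(0.032768*w^6 + 0.930816*w^5 + 10.008672*w^4 + 50.448591*w^3 + 121.667919*w^2 + 137.550789*w + 58.863869)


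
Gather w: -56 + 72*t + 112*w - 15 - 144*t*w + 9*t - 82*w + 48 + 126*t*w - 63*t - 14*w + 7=18*t + w*(16 - 18*t) - 16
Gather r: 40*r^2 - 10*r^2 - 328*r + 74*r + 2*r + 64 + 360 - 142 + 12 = 30*r^2 - 252*r + 294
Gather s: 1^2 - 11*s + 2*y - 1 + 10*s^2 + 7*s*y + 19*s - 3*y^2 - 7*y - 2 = 10*s^2 + s*(7*y + 8) - 3*y^2 - 5*y - 2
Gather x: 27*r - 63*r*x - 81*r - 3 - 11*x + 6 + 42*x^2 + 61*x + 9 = -54*r + 42*x^2 + x*(50 - 63*r) + 12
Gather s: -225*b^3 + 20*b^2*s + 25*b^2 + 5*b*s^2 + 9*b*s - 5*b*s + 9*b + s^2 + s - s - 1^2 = -225*b^3 + 25*b^2 + 9*b + s^2*(5*b + 1) + s*(20*b^2 + 4*b) - 1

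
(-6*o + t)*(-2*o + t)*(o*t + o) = 12*o^3*t + 12*o^3 - 8*o^2*t^2 - 8*o^2*t + o*t^3 + o*t^2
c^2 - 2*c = c*(c - 2)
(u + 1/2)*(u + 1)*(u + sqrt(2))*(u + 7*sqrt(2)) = u^4 + 3*u^3/2 + 8*sqrt(2)*u^3 + 29*u^2/2 + 12*sqrt(2)*u^2 + 4*sqrt(2)*u + 21*u + 7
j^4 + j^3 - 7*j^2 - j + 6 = (j - 2)*(j - 1)*(j + 1)*(j + 3)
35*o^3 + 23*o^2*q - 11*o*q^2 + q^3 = (-7*o + q)*(-5*o + q)*(o + q)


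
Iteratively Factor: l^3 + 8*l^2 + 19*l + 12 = (l + 1)*(l^2 + 7*l + 12) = (l + 1)*(l + 4)*(l + 3)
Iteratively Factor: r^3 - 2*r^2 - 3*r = (r - 3)*(r^2 + r) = (r - 3)*(r + 1)*(r)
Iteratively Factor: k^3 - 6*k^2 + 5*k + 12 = (k + 1)*(k^2 - 7*k + 12) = (k - 4)*(k + 1)*(k - 3)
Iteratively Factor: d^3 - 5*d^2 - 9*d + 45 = (d - 3)*(d^2 - 2*d - 15) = (d - 5)*(d - 3)*(d + 3)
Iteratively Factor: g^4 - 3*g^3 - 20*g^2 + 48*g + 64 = (g + 4)*(g^3 - 7*g^2 + 8*g + 16) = (g - 4)*(g + 4)*(g^2 - 3*g - 4) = (g - 4)*(g + 1)*(g + 4)*(g - 4)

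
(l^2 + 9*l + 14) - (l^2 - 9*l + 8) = 18*l + 6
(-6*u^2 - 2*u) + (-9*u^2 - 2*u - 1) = -15*u^2 - 4*u - 1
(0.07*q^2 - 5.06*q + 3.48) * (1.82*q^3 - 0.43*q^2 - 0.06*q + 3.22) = 0.1274*q^5 - 9.2393*q^4 + 8.5052*q^3 - 0.9674*q^2 - 16.502*q + 11.2056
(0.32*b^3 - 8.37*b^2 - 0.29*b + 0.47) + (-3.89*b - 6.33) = 0.32*b^3 - 8.37*b^2 - 4.18*b - 5.86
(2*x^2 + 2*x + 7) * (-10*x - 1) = -20*x^3 - 22*x^2 - 72*x - 7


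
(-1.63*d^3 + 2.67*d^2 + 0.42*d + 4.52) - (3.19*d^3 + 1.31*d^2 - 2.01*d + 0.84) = -4.82*d^3 + 1.36*d^2 + 2.43*d + 3.68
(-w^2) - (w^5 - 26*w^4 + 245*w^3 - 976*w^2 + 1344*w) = -w^5 + 26*w^4 - 245*w^3 + 975*w^2 - 1344*w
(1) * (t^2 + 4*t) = t^2 + 4*t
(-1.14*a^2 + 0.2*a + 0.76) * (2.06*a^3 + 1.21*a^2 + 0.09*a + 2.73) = -2.3484*a^5 - 0.9674*a^4 + 1.705*a^3 - 2.1746*a^2 + 0.6144*a + 2.0748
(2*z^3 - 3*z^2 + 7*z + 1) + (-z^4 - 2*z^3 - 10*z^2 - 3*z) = -z^4 - 13*z^2 + 4*z + 1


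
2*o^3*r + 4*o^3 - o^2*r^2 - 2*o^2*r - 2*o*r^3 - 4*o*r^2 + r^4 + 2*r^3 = (-2*o + r)*(-o + r)*(o + r)*(r + 2)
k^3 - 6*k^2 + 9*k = k*(k - 3)^2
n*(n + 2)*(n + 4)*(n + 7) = n^4 + 13*n^3 + 50*n^2 + 56*n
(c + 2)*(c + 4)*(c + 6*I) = c^3 + 6*c^2 + 6*I*c^2 + 8*c + 36*I*c + 48*I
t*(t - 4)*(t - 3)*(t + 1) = t^4 - 6*t^3 + 5*t^2 + 12*t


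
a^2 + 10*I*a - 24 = (a + 4*I)*(a + 6*I)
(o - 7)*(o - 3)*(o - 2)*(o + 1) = o^4 - 11*o^3 + 29*o^2 - o - 42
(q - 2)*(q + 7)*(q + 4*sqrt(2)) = q^3 + 5*q^2 + 4*sqrt(2)*q^2 - 14*q + 20*sqrt(2)*q - 56*sqrt(2)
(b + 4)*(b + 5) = b^2 + 9*b + 20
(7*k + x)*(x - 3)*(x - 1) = 7*k*x^2 - 28*k*x + 21*k + x^3 - 4*x^2 + 3*x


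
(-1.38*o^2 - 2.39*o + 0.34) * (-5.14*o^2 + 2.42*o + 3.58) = 7.0932*o^4 + 8.945*o^3 - 12.4718*o^2 - 7.7334*o + 1.2172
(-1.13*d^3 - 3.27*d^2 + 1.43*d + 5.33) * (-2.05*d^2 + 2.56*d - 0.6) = 2.3165*d^5 + 3.8107*d^4 - 10.6247*d^3 - 5.3037*d^2 + 12.7868*d - 3.198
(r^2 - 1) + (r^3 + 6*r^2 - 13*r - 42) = r^3 + 7*r^2 - 13*r - 43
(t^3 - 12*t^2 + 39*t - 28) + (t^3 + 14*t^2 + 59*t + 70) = 2*t^3 + 2*t^2 + 98*t + 42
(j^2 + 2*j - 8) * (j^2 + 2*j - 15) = j^4 + 4*j^3 - 19*j^2 - 46*j + 120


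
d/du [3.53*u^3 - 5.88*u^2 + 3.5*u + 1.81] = 10.59*u^2 - 11.76*u + 3.5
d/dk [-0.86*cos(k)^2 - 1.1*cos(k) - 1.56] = (1.72*cos(k) + 1.1)*sin(k)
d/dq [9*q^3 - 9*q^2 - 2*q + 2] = 27*q^2 - 18*q - 2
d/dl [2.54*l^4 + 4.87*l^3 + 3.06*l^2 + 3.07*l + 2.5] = 10.16*l^3 + 14.61*l^2 + 6.12*l + 3.07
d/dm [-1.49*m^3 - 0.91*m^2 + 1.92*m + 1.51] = -4.47*m^2 - 1.82*m + 1.92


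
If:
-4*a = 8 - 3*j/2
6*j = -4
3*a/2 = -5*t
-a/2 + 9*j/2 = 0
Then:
No Solution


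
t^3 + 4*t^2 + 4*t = t*(t + 2)^2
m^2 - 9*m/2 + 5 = (m - 5/2)*(m - 2)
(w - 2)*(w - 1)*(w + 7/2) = w^3 + w^2/2 - 17*w/2 + 7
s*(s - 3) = s^2 - 3*s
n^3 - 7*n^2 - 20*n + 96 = (n - 8)*(n - 3)*(n + 4)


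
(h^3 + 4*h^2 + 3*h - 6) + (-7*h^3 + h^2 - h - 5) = -6*h^3 + 5*h^2 + 2*h - 11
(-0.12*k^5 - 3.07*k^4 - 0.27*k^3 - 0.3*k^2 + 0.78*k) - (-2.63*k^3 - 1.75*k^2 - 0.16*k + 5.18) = -0.12*k^5 - 3.07*k^4 + 2.36*k^3 + 1.45*k^2 + 0.94*k - 5.18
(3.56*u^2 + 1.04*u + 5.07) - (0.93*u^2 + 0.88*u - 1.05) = 2.63*u^2 + 0.16*u + 6.12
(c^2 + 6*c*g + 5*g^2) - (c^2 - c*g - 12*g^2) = 7*c*g + 17*g^2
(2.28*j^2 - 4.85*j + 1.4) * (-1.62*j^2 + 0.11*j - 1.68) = -3.6936*j^4 + 8.1078*j^3 - 6.6319*j^2 + 8.302*j - 2.352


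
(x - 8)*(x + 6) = x^2 - 2*x - 48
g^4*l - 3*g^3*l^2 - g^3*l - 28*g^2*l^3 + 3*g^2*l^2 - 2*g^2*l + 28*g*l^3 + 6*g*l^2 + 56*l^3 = (g - 2)*(g - 7*l)*(g + 4*l)*(g*l + l)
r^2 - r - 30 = (r - 6)*(r + 5)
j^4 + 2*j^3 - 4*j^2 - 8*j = j*(j - 2)*(j + 2)^2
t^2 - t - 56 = (t - 8)*(t + 7)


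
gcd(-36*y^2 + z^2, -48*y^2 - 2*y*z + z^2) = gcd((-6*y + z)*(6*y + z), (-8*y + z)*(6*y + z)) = 6*y + z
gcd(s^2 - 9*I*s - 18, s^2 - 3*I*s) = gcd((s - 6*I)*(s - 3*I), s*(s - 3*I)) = s - 3*I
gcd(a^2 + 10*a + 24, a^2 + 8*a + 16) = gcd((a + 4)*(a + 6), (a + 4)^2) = a + 4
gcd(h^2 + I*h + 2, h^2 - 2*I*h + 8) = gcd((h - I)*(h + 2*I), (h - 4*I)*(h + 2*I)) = h + 2*I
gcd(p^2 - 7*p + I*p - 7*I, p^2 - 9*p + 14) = p - 7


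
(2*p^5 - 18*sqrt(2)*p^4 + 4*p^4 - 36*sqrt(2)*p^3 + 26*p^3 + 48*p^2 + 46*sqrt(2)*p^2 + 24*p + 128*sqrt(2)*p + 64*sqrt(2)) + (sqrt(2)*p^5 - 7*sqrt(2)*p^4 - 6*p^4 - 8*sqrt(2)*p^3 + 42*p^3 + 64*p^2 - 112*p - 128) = sqrt(2)*p^5 + 2*p^5 - 25*sqrt(2)*p^4 - 2*p^4 - 44*sqrt(2)*p^3 + 68*p^3 + 46*sqrt(2)*p^2 + 112*p^2 - 88*p + 128*sqrt(2)*p - 128 + 64*sqrt(2)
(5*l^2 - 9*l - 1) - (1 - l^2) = 6*l^2 - 9*l - 2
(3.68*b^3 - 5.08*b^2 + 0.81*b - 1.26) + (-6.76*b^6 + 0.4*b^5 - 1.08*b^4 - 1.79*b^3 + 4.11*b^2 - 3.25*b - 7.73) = -6.76*b^6 + 0.4*b^5 - 1.08*b^4 + 1.89*b^3 - 0.97*b^2 - 2.44*b - 8.99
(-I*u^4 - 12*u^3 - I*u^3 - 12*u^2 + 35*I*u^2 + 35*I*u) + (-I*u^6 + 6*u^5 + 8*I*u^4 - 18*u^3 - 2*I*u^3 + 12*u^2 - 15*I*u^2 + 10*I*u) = -I*u^6 + 6*u^5 + 7*I*u^4 - 30*u^3 - 3*I*u^3 + 20*I*u^2 + 45*I*u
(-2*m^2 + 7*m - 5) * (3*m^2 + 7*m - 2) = -6*m^4 + 7*m^3 + 38*m^2 - 49*m + 10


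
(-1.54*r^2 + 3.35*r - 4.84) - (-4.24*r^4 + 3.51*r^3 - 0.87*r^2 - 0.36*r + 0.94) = 4.24*r^4 - 3.51*r^3 - 0.67*r^2 + 3.71*r - 5.78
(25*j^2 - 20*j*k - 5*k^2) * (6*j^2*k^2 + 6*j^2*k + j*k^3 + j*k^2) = 150*j^4*k^2 + 150*j^4*k - 95*j^3*k^3 - 95*j^3*k^2 - 50*j^2*k^4 - 50*j^2*k^3 - 5*j*k^5 - 5*j*k^4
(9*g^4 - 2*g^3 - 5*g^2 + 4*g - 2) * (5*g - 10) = 45*g^5 - 100*g^4 - 5*g^3 + 70*g^2 - 50*g + 20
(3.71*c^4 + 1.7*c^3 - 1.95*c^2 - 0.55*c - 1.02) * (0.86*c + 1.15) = 3.1906*c^5 + 5.7285*c^4 + 0.278*c^3 - 2.7155*c^2 - 1.5097*c - 1.173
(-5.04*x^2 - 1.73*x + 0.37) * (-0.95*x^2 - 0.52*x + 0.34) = 4.788*x^4 + 4.2643*x^3 - 1.1655*x^2 - 0.7806*x + 0.1258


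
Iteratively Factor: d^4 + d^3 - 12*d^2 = (d)*(d^3 + d^2 - 12*d) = d*(d - 3)*(d^2 + 4*d) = d*(d - 3)*(d + 4)*(d)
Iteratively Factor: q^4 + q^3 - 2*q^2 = (q + 2)*(q^3 - q^2) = (q - 1)*(q + 2)*(q^2) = q*(q - 1)*(q + 2)*(q)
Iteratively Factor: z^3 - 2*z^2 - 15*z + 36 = (z + 4)*(z^2 - 6*z + 9) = (z - 3)*(z + 4)*(z - 3)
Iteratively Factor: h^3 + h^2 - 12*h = (h - 3)*(h^2 + 4*h) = (h - 3)*(h + 4)*(h)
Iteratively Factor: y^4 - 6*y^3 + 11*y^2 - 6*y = (y - 3)*(y^3 - 3*y^2 + 2*y) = (y - 3)*(y - 2)*(y^2 - y) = y*(y - 3)*(y - 2)*(y - 1)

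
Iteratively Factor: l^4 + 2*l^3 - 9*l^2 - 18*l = (l + 2)*(l^3 - 9*l) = (l + 2)*(l + 3)*(l^2 - 3*l) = (l - 3)*(l + 2)*(l + 3)*(l)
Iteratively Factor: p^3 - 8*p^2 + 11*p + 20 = (p - 4)*(p^2 - 4*p - 5) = (p - 4)*(p + 1)*(p - 5)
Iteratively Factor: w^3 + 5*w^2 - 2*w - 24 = (w + 4)*(w^2 + w - 6) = (w - 2)*(w + 4)*(w + 3)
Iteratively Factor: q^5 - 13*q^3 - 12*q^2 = (q + 1)*(q^4 - q^3 - 12*q^2) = q*(q + 1)*(q^3 - q^2 - 12*q) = q^2*(q + 1)*(q^2 - q - 12) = q^2*(q + 1)*(q + 3)*(q - 4)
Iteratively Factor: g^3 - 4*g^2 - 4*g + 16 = (g + 2)*(g^2 - 6*g + 8) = (g - 2)*(g + 2)*(g - 4)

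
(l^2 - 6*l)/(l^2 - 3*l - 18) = l/(l + 3)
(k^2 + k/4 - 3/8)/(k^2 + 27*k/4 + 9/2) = (k - 1/2)/(k + 6)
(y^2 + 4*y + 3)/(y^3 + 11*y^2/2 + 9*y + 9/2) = 2/(2*y + 3)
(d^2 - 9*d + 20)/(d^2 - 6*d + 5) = (d - 4)/(d - 1)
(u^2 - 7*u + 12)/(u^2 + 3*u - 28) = (u - 3)/(u + 7)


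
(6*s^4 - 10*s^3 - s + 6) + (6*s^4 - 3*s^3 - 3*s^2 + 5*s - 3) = 12*s^4 - 13*s^3 - 3*s^2 + 4*s + 3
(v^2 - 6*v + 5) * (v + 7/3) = v^3 - 11*v^2/3 - 9*v + 35/3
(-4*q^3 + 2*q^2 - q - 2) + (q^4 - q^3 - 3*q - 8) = q^4 - 5*q^3 + 2*q^2 - 4*q - 10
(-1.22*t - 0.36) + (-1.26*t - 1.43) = -2.48*t - 1.79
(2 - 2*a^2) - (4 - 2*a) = -2*a^2 + 2*a - 2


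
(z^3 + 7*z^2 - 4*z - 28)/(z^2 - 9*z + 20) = (z^3 + 7*z^2 - 4*z - 28)/(z^2 - 9*z + 20)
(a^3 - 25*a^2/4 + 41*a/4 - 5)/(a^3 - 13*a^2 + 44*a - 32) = (a - 5/4)/(a - 8)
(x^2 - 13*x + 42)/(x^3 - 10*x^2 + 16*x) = (x^2 - 13*x + 42)/(x*(x^2 - 10*x + 16))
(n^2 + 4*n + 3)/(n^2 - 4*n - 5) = (n + 3)/(n - 5)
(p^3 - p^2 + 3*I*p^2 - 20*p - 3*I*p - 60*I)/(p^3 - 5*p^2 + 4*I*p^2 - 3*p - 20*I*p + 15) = (p + 4)/(p + I)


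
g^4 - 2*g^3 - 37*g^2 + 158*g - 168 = (g - 4)*(g - 3)*(g - 2)*(g + 7)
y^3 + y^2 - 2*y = y*(y - 1)*(y + 2)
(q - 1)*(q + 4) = q^2 + 3*q - 4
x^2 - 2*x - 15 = (x - 5)*(x + 3)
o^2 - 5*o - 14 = (o - 7)*(o + 2)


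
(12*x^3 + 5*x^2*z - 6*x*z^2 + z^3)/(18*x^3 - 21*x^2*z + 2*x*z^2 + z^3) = (4*x^2 + 3*x*z - z^2)/(6*x^2 - 5*x*z - z^2)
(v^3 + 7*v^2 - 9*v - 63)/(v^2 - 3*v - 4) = (-v^3 - 7*v^2 + 9*v + 63)/(-v^2 + 3*v + 4)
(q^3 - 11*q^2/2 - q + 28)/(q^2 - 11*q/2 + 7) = (q^2 - 2*q - 8)/(q - 2)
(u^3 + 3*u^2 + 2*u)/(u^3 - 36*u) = (u^2 + 3*u + 2)/(u^2 - 36)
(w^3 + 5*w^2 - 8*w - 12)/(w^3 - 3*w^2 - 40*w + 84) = (w + 1)/(w - 7)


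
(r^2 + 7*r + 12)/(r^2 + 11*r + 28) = (r + 3)/(r + 7)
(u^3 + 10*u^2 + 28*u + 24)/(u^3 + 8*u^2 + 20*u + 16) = (u + 6)/(u + 4)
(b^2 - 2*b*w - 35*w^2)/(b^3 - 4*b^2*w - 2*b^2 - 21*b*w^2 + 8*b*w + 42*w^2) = (b + 5*w)/(b^2 + 3*b*w - 2*b - 6*w)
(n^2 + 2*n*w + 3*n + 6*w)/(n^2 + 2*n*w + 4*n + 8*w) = (n + 3)/(n + 4)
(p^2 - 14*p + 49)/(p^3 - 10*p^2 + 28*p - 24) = (p^2 - 14*p + 49)/(p^3 - 10*p^2 + 28*p - 24)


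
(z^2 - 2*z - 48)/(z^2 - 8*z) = (z + 6)/z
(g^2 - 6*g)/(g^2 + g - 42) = g/(g + 7)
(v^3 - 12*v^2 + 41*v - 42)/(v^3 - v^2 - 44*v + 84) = (v^2 - 10*v + 21)/(v^2 + v - 42)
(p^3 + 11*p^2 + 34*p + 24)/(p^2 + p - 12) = (p^2 + 7*p + 6)/(p - 3)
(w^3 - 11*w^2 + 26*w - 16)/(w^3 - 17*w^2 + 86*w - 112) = (w - 1)/(w - 7)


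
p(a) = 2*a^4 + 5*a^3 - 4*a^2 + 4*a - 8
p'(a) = 8*a^3 + 15*a^2 - 8*a + 4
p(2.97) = 255.20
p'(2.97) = 322.14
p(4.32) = 1034.31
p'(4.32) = 894.35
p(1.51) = 16.53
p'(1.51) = 53.67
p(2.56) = 145.81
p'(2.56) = 216.04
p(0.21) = -7.29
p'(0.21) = 3.06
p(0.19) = -7.35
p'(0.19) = 3.08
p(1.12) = 1.63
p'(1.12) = 25.10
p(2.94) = 245.67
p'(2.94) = 313.43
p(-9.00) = 9109.00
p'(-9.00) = -4541.00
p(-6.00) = 1336.00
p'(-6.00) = -1136.00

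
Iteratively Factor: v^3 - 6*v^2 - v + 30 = (v + 2)*(v^2 - 8*v + 15) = (v - 5)*(v + 2)*(v - 3)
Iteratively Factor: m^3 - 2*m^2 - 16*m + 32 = (m - 4)*(m^2 + 2*m - 8) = (m - 4)*(m + 4)*(m - 2)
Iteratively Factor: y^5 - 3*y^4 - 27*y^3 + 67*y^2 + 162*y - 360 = (y + 3)*(y^4 - 6*y^3 - 9*y^2 + 94*y - 120) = (y - 2)*(y + 3)*(y^3 - 4*y^2 - 17*y + 60) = (y - 5)*(y - 2)*(y + 3)*(y^2 + y - 12) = (y - 5)*(y - 2)*(y + 3)*(y + 4)*(y - 3)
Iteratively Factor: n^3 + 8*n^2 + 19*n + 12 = (n + 3)*(n^2 + 5*n + 4) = (n + 3)*(n + 4)*(n + 1)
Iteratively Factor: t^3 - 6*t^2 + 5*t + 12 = (t + 1)*(t^2 - 7*t + 12) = (t - 3)*(t + 1)*(t - 4)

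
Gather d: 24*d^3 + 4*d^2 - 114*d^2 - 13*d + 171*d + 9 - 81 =24*d^3 - 110*d^2 + 158*d - 72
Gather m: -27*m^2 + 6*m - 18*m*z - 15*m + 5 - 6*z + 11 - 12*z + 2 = -27*m^2 + m*(-18*z - 9) - 18*z + 18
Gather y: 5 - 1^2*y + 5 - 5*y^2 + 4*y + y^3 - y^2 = y^3 - 6*y^2 + 3*y + 10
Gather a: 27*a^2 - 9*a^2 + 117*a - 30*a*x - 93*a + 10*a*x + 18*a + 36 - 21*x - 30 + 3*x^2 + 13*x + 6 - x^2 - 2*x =18*a^2 + a*(42 - 20*x) + 2*x^2 - 10*x + 12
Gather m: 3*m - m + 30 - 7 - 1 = 2*m + 22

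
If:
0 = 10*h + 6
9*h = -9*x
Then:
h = -3/5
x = 3/5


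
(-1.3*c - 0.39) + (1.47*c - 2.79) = 0.17*c - 3.18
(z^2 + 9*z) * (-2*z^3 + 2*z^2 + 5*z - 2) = -2*z^5 - 16*z^4 + 23*z^3 + 43*z^2 - 18*z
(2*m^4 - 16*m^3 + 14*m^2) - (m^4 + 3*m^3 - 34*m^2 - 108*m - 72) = m^4 - 19*m^3 + 48*m^2 + 108*m + 72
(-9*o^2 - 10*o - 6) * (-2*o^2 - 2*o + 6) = 18*o^4 + 38*o^3 - 22*o^2 - 48*o - 36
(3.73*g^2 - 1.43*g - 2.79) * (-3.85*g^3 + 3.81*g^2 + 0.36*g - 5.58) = -14.3605*g^5 + 19.7168*g^4 + 6.636*g^3 - 31.9581*g^2 + 6.975*g + 15.5682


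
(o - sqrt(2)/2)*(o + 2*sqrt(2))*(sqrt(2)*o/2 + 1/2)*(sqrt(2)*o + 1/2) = o^4 + 9*sqrt(2)*o^3/4 + o^2/2 - 9*sqrt(2)*o/8 - 1/2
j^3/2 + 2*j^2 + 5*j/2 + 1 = (j/2 + 1)*(j + 1)^2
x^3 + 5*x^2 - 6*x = x*(x - 1)*(x + 6)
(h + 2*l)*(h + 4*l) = h^2 + 6*h*l + 8*l^2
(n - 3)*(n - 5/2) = n^2 - 11*n/2 + 15/2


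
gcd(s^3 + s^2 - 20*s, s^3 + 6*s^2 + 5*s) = s^2 + 5*s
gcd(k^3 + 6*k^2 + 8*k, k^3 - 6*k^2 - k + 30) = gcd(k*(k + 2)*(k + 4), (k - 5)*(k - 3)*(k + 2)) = k + 2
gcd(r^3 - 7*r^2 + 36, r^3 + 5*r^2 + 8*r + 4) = r + 2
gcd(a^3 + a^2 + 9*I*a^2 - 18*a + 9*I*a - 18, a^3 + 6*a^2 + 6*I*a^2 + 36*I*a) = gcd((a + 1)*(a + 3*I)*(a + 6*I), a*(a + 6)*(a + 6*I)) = a + 6*I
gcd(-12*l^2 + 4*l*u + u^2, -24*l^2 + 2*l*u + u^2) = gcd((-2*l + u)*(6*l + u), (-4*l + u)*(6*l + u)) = 6*l + u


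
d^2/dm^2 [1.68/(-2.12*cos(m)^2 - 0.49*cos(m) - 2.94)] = (30.202368*(1 - cos(m)^2)^2 + 5.235552*cos(m)^3 - 26.379864*cos(m)^2 - 12.891312*cos(m) - 10.066896)/(2.12*cos(m)^2 + 0.49*cos(m) + 2.94)^3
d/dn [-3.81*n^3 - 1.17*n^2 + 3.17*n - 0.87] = -11.43*n^2 - 2.34*n + 3.17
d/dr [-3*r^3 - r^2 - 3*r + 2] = -9*r^2 - 2*r - 3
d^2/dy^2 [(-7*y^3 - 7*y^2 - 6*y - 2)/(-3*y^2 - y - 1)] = 2*(19*y^3 + 12*y^2 - 15*y - 3)/(27*y^6 + 27*y^5 + 36*y^4 + 19*y^3 + 12*y^2 + 3*y + 1)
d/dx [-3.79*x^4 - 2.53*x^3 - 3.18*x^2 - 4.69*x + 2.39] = -15.16*x^3 - 7.59*x^2 - 6.36*x - 4.69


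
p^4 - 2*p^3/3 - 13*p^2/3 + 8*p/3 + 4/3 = (p - 2)*(p - 1)*(p + 1/3)*(p + 2)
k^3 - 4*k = k*(k - 2)*(k + 2)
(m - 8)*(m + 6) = m^2 - 2*m - 48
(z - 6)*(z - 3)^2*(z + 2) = z^4 - 10*z^3 + 21*z^2 + 36*z - 108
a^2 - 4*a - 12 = (a - 6)*(a + 2)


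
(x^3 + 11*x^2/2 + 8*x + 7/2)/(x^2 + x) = x + 9/2 + 7/(2*x)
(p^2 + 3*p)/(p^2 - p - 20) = p*(p + 3)/(p^2 - p - 20)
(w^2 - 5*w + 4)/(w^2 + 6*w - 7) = (w - 4)/(w + 7)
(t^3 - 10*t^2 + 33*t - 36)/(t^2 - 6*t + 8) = (t^2 - 6*t + 9)/(t - 2)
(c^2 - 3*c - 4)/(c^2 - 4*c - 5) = (c - 4)/(c - 5)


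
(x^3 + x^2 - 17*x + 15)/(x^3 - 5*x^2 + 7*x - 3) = (x + 5)/(x - 1)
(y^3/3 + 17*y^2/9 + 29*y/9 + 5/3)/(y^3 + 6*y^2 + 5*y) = (3*y^2 + 14*y + 15)/(9*y*(y + 5))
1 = 1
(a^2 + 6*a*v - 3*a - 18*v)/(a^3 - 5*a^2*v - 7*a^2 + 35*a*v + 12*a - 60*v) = (-a - 6*v)/(-a^2 + 5*a*v + 4*a - 20*v)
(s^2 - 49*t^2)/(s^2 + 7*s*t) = (s - 7*t)/s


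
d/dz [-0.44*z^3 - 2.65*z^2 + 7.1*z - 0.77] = -1.32*z^2 - 5.3*z + 7.1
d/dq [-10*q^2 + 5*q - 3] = 5 - 20*q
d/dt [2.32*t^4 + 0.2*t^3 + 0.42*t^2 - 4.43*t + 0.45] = 9.28*t^3 + 0.6*t^2 + 0.84*t - 4.43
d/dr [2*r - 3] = 2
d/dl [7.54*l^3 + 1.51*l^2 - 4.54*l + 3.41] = 22.62*l^2 + 3.02*l - 4.54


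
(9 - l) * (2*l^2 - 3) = -2*l^3 + 18*l^2 + 3*l - 27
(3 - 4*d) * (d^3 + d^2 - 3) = -4*d^4 - d^3 + 3*d^2 + 12*d - 9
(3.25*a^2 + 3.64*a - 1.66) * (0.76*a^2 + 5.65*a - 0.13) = 2.47*a^4 + 21.1289*a^3 + 18.8819*a^2 - 9.8522*a + 0.2158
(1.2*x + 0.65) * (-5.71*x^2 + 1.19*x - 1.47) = -6.852*x^3 - 2.2835*x^2 - 0.9905*x - 0.9555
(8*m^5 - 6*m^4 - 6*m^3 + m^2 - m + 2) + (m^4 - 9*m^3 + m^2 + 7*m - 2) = 8*m^5 - 5*m^4 - 15*m^3 + 2*m^2 + 6*m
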